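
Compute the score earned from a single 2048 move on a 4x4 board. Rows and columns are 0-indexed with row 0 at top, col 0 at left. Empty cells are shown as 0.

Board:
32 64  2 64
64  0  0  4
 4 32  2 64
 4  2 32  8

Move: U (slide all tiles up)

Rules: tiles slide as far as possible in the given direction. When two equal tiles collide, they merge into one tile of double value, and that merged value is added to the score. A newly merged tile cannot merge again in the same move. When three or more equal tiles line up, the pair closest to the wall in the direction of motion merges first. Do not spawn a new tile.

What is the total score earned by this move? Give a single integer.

Answer: 12

Derivation:
Slide up:
col 0: [32, 64, 4, 4] -> [32, 64, 8, 0]  score +8 (running 8)
col 1: [64, 0, 32, 2] -> [64, 32, 2, 0]  score +0 (running 8)
col 2: [2, 0, 2, 32] -> [4, 32, 0, 0]  score +4 (running 12)
col 3: [64, 4, 64, 8] -> [64, 4, 64, 8]  score +0 (running 12)
Board after move:
32 64  4 64
64 32 32  4
 8  2  0 64
 0  0  0  8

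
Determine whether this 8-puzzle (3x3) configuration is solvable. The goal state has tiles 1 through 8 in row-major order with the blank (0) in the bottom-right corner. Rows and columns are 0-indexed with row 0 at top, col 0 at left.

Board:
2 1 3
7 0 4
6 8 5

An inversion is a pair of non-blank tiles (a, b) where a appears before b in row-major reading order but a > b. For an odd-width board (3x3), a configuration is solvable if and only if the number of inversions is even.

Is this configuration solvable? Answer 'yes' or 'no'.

Answer: yes

Derivation:
Inversions (pairs i<j in row-major order where tile[i] > tile[j] > 0): 6
6 is even, so the puzzle is solvable.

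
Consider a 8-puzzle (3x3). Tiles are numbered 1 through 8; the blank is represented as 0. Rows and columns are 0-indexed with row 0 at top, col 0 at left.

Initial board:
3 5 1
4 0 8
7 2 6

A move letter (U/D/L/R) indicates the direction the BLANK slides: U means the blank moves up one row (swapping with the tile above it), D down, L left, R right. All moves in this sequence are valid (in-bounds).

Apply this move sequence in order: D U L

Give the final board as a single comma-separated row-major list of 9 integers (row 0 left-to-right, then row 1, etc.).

After move 1 (D):
3 5 1
4 2 8
7 0 6

After move 2 (U):
3 5 1
4 0 8
7 2 6

After move 3 (L):
3 5 1
0 4 8
7 2 6

Answer: 3, 5, 1, 0, 4, 8, 7, 2, 6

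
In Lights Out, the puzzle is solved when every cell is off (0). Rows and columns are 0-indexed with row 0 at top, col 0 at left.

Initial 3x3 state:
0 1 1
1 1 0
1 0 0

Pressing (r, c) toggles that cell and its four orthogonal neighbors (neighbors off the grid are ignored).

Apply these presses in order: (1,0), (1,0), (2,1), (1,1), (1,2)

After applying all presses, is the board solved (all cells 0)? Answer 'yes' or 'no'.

After press 1 at (1,0):
1 1 1
0 0 0
0 0 0

After press 2 at (1,0):
0 1 1
1 1 0
1 0 0

After press 3 at (2,1):
0 1 1
1 0 0
0 1 1

After press 4 at (1,1):
0 0 1
0 1 1
0 0 1

After press 5 at (1,2):
0 0 0
0 0 0
0 0 0

Lights still on: 0

Answer: yes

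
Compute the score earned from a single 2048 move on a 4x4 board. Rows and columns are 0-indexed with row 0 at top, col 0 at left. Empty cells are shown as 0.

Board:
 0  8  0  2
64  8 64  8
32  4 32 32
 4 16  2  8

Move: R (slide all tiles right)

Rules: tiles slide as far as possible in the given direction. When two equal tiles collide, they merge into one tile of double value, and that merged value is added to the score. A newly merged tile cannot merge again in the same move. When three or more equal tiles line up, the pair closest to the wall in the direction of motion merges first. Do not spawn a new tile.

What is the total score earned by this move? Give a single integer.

Slide right:
row 0: [0, 8, 0, 2] -> [0, 0, 8, 2]  score +0 (running 0)
row 1: [64, 8, 64, 8] -> [64, 8, 64, 8]  score +0 (running 0)
row 2: [32, 4, 32, 32] -> [0, 32, 4, 64]  score +64 (running 64)
row 3: [4, 16, 2, 8] -> [4, 16, 2, 8]  score +0 (running 64)
Board after move:
 0  0  8  2
64  8 64  8
 0 32  4 64
 4 16  2  8

Answer: 64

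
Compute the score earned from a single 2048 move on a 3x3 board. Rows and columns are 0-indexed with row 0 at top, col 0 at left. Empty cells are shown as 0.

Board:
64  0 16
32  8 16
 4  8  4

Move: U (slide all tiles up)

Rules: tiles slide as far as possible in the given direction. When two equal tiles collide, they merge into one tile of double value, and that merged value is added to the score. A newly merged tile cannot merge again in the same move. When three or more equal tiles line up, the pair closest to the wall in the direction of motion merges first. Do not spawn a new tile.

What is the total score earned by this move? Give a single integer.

Answer: 48

Derivation:
Slide up:
col 0: [64, 32, 4] -> [64, 32, 4]  score +0 (running 0)
col 1: [0, 8, 8] -> [16, 0, 0]  score +16 (running 16)
col 2: [16, 16, 4] -> [32, 4, 0]  score +32 (running 48)
Board after move:
64 16 32
32  0  4
 4  0  0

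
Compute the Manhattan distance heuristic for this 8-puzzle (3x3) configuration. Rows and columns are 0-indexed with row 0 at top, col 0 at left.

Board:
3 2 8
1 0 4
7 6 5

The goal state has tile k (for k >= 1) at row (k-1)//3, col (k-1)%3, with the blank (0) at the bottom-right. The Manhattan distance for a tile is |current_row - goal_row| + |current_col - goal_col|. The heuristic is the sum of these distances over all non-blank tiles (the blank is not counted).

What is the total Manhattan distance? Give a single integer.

Tile 3: (0,0)->(0,2) = 2
Tile 2: (0,1)->(0,1) = 0
Tile 8: (0,2)->(2,1) = 3
Tile 1: (1,0)->(0,0) = 1
Tile 4: (1,2)->(1,0) = 2
Tile 7: (2,0)->(2,0) = 0
Tile 6: (2,1)->(1,2) = 2
Tile 5: (2,2)->(1,1) = 2
Sum: 2 + 0 + 3 + 1 + 2 + 0 + 2 + 2 = 12

Answer: 12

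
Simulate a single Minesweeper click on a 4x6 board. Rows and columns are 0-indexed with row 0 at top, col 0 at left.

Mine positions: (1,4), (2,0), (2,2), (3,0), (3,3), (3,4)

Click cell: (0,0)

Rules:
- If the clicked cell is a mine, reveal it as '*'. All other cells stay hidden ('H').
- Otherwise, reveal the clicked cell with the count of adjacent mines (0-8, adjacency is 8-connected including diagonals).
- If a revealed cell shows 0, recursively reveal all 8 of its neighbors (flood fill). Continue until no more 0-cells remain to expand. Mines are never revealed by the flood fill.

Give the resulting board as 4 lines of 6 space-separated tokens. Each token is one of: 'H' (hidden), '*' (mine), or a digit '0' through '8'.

0 0 0 1 H H
1 2 1 2 H H
H H H H H H
H H H H H H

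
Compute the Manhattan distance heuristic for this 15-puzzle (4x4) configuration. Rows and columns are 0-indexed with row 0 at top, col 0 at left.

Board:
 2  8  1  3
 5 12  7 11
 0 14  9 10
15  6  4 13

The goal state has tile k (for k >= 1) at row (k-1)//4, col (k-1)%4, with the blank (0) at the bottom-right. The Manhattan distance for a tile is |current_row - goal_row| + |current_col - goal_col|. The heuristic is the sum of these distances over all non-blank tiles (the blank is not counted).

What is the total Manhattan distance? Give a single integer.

Answer: 28

Derivation:
Tile 2: (0,0)->(0,1) = 1
Tile 8: (0,1)->(1,3) = 3
Tile 1: (0,2)->(0,0) = 2
Tile 3: (0,3)->(0,2) = 1
Tile 5: (1,0)->(1,0) = 0
Tile 12: (1,1)->(2,3) = 3
Tile 7: (1,2)->(1,2) = 0
Tile 11: (1,3)->(2,2) = 2
Tile 14: (2,1)->(3,1) = 1
Tile 9: (2,2)->(2,0) = 2
Tile 10: (2,3)->(2,1) = 2
Tile 15: (3,0)->(3,2) = 2
Tile 6: (3,1)->(1,1) = 2
Tile 4: (3,2)->(0,3) = 4
Tile 13: (3,3)->(3,0) = 3
Sum: 1 + 3 + 2 + 1 + 0 + 3 + 0 + 2 + 1 + 2 + 2 + 2 + 2 + 4 + 3 = 28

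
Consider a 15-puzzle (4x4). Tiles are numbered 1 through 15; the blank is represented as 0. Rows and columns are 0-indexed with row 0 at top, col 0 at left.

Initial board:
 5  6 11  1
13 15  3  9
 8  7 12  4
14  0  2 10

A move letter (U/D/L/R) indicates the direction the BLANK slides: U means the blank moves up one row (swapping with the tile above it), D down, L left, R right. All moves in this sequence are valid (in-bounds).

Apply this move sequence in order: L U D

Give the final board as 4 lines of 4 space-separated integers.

Answer:  5  6 11  1
13 15  3  9
 8  7 12  4
 0 14  2 10

Derivation:
After move 1 (L):
 5  6 11  1
13 15  3  9
 8  7 12  4
 0 14  2 10

After move 2 (U):
 5  6 11  1
13 15  3  9
 0  7 12  4
 8 14  2 10

After move 3 (D):
 5  6 11  1
13 15  3  9
 8  7 12  4
 0 14  2 10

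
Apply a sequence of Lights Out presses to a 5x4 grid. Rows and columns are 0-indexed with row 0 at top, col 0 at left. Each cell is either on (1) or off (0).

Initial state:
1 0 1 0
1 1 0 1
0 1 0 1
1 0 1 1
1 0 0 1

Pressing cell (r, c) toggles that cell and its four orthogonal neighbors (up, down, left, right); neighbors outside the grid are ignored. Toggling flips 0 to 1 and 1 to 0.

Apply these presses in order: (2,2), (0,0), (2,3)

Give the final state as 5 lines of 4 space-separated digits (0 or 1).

Answer: 0 1 1 0
0 1 1 0
0 0 0 1
1 0 0 0
1 0 0 1

Derivation:
After press 1 at (2,2):
1 0 1 0
1 1 1 1
0 0 1 0
1 0 0 1
1 0 0 1

After press 2 at (0,0):
0 1 1 0
0 1 1 1
0 0 1 0
1 0 0 1
1 0 0 1

After press 3 at (2,3):
0 1 1 0
0 1 1 0
0 0 0 1
1 0 0 0
1 0 0 1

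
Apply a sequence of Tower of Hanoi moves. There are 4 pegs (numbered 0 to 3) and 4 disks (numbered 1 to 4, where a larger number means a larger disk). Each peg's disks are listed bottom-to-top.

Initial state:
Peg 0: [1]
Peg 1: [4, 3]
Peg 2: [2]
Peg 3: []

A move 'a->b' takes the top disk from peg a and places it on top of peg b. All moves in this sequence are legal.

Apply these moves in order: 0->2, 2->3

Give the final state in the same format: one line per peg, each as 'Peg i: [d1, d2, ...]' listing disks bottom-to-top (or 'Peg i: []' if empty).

After move 1 (0->2):
Peg 0: []
Peg 1: [4, 3]
Peg 2: [2, 1]
Peg 3: []

After move 2 (2->3):
Peg 0: []
Peg 1: [4, 3]
Peg 2: [2]
Peg 3: [1]

Answer: Peg 0: []
Peg 1: [4, 3]
Peg 2: [2]
Peg 3: [1]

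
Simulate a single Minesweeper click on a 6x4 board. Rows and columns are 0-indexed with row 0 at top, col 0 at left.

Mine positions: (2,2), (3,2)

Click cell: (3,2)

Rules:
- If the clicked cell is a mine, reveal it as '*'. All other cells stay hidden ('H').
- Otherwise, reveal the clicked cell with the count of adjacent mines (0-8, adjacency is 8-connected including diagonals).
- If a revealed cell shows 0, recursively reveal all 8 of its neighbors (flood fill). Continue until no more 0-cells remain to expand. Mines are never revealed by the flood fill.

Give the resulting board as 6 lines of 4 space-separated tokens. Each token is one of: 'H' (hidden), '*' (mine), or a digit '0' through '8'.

H H H H
H H H H
H H H H
H H * H
H H H H
H H H H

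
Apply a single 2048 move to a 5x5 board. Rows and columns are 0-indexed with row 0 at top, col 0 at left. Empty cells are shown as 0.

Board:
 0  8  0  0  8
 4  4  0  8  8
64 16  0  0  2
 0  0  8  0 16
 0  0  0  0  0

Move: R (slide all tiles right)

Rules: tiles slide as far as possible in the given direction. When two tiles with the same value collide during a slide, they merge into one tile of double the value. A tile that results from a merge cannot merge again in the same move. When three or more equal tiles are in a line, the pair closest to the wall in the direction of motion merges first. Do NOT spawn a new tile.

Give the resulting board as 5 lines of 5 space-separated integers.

Answer:  0  0  0  0 16
 0  0  0  8 16
 0  0 64 16  2
 0  0  0  8 16
 0  0  0  0  0

Derivation:
Slide right:
row 0: [0, 8, 0, 0, 8] -> [0, 0, 0, 0, 16]
row 1: [4, 4, 0, 8, 8] -> [0, 0, 0, 8, 16]
row 2: [64, 16, 0, 0, 2] -> [0, 0, 64, 16, 2]
row 3: [0, 0, 8, 0, 16] -> [0, 0, 0, 8, 16]
row 4: [0, 0, 0, 0, 0] -> [0, 0, 0, 0, 0]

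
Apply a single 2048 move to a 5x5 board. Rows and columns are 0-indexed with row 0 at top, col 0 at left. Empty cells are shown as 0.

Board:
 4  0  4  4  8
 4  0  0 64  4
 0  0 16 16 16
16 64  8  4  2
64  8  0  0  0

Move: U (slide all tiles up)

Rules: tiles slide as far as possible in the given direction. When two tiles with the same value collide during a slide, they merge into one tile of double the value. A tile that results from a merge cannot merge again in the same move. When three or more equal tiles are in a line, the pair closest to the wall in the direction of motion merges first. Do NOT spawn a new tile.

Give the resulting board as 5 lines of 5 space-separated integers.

Answer:  8 64  4  4  8
16  8 16 64  4
64  0  8 16 16
 0  0  0  4  2
 0  0  0  0  0

Derivation:
Slide up:
col 0: [4, 4, 0, 16, 64] -> [8, 16, 64, 0, 0]
col 1: [0, 0, 0, 64, 8] -> [64, 8, 0, 0, 0]
col 2: [4, 0, 16, 8, 0] -> [4, 16, 8, 0, 0]
col 3: [4, 64, 16, 4, 0] -> [4, 64, 16, 4, 0]
col 4: [8, 4, 16, 2, 0] -> [8, 4, 16, 2, 0]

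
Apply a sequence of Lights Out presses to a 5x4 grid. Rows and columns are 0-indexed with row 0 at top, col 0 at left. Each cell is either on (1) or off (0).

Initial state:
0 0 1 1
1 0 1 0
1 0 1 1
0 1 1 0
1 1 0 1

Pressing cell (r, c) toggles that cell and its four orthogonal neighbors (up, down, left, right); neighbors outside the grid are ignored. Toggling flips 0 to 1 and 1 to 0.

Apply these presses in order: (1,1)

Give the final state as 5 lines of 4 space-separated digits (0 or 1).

Answer: 0 1 1 1
0 1 0 0
1 1 1 1
0 1 1 0
1 1 0 1

Derivation:
After press 1 at (1,1):
0 1 1 1
0 1 0 0
1 1 1 1
0 1 1 0
1 1 0 1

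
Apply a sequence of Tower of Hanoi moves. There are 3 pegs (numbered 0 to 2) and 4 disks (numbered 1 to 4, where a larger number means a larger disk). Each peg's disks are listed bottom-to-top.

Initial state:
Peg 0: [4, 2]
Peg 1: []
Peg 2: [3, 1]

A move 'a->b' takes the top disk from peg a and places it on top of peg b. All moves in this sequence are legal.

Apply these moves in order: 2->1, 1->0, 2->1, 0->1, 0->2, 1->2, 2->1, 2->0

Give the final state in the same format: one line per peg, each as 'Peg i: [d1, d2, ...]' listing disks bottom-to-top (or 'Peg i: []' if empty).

After move 1 (2->1):
Peg 0: [4, 2]
Peg 1: [1]
Peg 2: [3]

After move 2 (1->0):
Peg 0: [4, 2, 1]
Peg 1: []
Peg 2: [3]

After move 3 (2->1):
Peg 0: [4, 2, 1]
Peg 1: [3]
Peg 2: []

After move 4 (0->1):
Peg 0: [4, 2]
Peg 1: [3, 1]
Peg 2: []

After move 5 (0->2):
Peg 0: [4]
Peg 1: [3, 1]
Peg 2: [2]

After move 6 (1->2):
Peg 0: [4]
Peg 1: [3]
Peg 2: [2, 1]

After move 7 (2->1):
Peg 0: [4]
Peg 1: [3, 1]
Peg 2: [2]

After move 8 (2->0):
Peg 0: [4, 2]
Peg 1: [3, 1]
Peg 2: []

Answer: Peg 0: [4, 2]
Peg 1: [3, 1]
Peg 2: []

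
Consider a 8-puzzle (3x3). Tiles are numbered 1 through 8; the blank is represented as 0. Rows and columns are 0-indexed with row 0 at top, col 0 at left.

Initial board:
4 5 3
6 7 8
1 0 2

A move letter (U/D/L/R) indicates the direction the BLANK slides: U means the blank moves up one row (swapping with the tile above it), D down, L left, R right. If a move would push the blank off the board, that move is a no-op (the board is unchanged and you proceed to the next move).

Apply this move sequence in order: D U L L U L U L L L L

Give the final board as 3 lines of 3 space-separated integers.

Answer: 0 5 3
4 6 8
1 7 2

Derivation:
After move 1 (D):
4 5 3
6 7 8
1 0 2

After move 2 (U):
4 5 3
6 0 8
1 7 2

After move 3 (L):
4 5 3
0 6 8
1 7 2

After move 4 (L):
4 5 3
0 6 8
1 7 2

After move 5 (U):
0 5 3
4 6 8
1 7 2

After move 6 (L):
0 5 3
4 6 8
1 7 2

After move 7 (U):
0 5 3
4 6 8
1 7 2

After move 8 (L):
0 5 3
4 6 8
1 7 2

After move 9 (L):
0 5 3
4 6 8
1 7 2

After move 10 (L):
0 5 3
4 6 8
1 7 2

After move 11 (L):
0 5 3
4 6 8
1 7 2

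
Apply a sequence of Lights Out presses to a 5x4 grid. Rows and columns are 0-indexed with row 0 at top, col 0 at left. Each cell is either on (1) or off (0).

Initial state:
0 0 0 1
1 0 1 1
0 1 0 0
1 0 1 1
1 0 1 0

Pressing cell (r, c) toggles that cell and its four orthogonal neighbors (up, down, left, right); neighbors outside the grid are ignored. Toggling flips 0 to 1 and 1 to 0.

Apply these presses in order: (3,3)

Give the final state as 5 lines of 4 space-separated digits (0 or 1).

Answer: 0 0 0 1
1 0 1 1
0 1 0 1
1 0 0 0
1 0 1 1

Derivation:
After press 1 at (3,3):
0 0 0 1
1 0 1 1
0 1 0 1
1 0 0 0
1 0 1 1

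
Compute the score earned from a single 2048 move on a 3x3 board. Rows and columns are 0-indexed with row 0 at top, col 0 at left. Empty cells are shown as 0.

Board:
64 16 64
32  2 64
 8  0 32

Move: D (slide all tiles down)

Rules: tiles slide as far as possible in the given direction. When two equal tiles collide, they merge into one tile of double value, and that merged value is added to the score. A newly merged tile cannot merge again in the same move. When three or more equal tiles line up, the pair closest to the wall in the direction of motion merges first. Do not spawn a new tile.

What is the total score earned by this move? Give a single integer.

Slide down:
col 0: [64, 32, 8] -> [64, 32, 8]  score +0 (running 0)
col 1: [16, 2, 0] -> [0, 16, 2]  score +0 (running 0)
col 2: [64, 64, 32] -> [0, 128, 32]  score +128 (running 128)
Board after move:
 64   0   0
 32  16 128
  8   2  32

Answer: 128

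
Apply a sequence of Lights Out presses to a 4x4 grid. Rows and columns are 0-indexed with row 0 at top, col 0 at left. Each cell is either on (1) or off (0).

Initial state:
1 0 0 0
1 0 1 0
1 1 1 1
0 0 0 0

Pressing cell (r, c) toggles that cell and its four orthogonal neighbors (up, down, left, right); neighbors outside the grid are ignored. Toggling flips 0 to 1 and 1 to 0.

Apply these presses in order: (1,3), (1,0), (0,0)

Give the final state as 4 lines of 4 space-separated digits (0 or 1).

After press 1 at (1,3):
1 0 0 1
1 0 0 1
1 1 1 0
0 0 0 0

After press 2 at (1,0):
0 0 0 1
0 1 0 1
0 1 1 0
0 0 0 0

After press 3 at (0,0):
1 1 0 1
1 1 0 1
0 1 1 0
0 0 0 0

Answer: 1 1 0 1
1 1 0 1
0 1 1 0
0 0 0 0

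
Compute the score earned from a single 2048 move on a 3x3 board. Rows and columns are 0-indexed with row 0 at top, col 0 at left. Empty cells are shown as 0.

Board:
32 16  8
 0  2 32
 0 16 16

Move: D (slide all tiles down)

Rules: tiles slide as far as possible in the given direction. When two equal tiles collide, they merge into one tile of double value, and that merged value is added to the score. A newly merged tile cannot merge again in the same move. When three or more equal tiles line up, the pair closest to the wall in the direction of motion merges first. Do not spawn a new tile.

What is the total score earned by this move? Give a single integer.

Slide down:
col 0: [32, 0, 0] -> [0, 0, 32]  score +0 (running 0)
col 1: [16, 2, 16] -> [16, 2, 16]  score +0 (running 0)
col 2: [8, 32, 16] -> [8, 32, 16]  score +0 (running 0)
Board after move:
 0 16  8
 0  2 32
32 16 16

Answer: 0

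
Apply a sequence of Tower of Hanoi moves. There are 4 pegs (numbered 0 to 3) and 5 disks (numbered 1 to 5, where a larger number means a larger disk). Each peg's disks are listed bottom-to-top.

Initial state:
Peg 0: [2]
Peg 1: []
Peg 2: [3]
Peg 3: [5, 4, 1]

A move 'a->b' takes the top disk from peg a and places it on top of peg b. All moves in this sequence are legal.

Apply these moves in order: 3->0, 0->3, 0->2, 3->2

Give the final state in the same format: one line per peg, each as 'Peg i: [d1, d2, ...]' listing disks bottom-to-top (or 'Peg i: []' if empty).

After move 1 (3->0):
Peg 0: [2, 1]
Peg 1: []
Peg 2: [3]
Peg 3: [5, 4]

After move 2 (0->3):
Peg 0: [2]
Peg 1: []
Peg 2: [3]
Peg 3: [5, 4, 1]

After move 3 (0->2):
Peg 0: []
Peg 1: []
Peg 2: [3, 2]
Peg 3: [5, 4, 1]

After move 4 (3->2):
Peg 0: []
Peg 1: []
Peg 2: [3, 2, 1]
Peg 3: [5, 4]

Answer: Peg 0: []
Peg 1: []
Peg 2: [3, 2, 1]
Peg 3: [5, 4]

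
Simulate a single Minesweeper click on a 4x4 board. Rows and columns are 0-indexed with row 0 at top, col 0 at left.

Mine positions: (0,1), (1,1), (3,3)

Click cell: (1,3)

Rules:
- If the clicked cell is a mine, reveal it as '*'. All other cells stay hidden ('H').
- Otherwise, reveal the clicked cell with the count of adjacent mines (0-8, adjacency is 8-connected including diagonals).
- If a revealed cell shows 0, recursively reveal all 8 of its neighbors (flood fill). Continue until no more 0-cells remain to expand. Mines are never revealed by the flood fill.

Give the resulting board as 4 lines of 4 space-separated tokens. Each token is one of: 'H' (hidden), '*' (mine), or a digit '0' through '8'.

H H 2 0
H H 2 0
H H 2 1
H H H H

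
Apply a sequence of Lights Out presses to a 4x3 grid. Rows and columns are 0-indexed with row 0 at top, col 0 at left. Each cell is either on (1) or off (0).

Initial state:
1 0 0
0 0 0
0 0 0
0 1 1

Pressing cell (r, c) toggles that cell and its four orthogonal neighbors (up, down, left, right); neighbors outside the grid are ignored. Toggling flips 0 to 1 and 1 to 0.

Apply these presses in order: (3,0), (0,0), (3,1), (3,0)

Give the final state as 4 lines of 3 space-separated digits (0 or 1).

After press 1 at (3,0):
1 0 0
0 0 0
1 0 0
1 0 1

After press 2 at (0,0):
0 1 0
1 0 0
1 0 0
1 0 1

After press 3 at (3,1):
0 1 0
1 0 0
1 1 0
0 1 0

After press 4 at (3,0):
0 1 0
1 0 0
0 1 0
1 0 0

Answer: 0 1 0
1 0 0
0 1 0
1 0 0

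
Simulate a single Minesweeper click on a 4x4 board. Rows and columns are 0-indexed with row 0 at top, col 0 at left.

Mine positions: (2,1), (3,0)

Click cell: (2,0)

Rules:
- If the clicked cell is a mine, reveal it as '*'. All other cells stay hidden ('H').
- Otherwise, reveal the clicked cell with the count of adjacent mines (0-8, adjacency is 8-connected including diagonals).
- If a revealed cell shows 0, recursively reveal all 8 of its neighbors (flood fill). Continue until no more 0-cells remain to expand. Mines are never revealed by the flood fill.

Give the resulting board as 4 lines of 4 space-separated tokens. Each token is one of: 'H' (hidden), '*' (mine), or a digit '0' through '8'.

H H H H
H H H H
2 H H H
H H H H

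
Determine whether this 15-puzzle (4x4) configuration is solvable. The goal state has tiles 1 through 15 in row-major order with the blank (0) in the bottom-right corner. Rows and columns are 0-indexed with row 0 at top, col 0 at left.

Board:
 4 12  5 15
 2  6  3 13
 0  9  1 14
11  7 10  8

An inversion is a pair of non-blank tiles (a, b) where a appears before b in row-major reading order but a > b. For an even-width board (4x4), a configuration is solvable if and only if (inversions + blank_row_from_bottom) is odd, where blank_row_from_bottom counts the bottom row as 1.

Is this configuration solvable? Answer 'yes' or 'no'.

Answer: no

Derivation:
Inversions: 48
Blank is in row 2 (0-indexed from top), which is row 2 counting from the bottom (bottom = 1).
48 + 2 = 50, which is even, so the puzzle is not solvable.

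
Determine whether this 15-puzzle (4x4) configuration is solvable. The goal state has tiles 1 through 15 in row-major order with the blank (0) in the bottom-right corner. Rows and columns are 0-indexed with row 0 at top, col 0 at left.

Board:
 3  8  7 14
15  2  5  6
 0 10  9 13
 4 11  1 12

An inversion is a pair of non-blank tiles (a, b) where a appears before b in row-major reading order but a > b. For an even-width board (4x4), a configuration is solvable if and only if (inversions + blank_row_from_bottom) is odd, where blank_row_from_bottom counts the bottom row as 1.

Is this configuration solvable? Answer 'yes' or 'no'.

Inversions: 49
Blank is in row 2 (0-indexed from top), which is row 2 counting from the bottom (bottom = 1).
49 + 2 = 51, which is odd, so the puzzle is solvable.

Answer: yes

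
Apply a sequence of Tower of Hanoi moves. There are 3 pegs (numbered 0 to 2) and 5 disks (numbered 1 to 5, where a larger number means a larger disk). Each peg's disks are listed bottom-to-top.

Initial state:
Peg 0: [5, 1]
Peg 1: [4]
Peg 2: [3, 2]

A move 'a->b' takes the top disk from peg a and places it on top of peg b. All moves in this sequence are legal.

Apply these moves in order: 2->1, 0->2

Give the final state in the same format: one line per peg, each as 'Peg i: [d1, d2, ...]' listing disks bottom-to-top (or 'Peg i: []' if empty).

Answer: Peg 0: [5]
Peg 1: [4, 2]
Peg 2: [3, 1]

Derivation:
After move 1 (2->1):
Peg 0: [5, 1]
Peg 1: [4, 2]
Peg 2: [3]

After move 2 (0->2):
Peg 0: [5]
Peg 1: [4, 2]
Peg 2: [3, 1]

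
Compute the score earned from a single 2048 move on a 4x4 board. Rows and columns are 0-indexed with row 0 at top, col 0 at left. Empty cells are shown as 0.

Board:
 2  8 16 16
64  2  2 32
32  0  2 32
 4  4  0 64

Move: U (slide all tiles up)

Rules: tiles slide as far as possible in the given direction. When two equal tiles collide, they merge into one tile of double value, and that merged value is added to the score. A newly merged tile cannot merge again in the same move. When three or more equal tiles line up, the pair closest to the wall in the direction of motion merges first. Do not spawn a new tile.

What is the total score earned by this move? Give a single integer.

Answer: 68

Derivation:
Slide up:
col 0: [2, 64, 32, 4] -> [2, 64, 32, 4]  score +0 (running 0)
col 1: [8, 2, 0, 4] -> [8, 2, 4, 0]  score +0 (running 0)
col 2: [16, 2, 2, 0] -> [16, 4, 0, 0]  score +4 (running 4)
col 3: [16, 32, 32, 64] -> [16, 64, 64, 0]  score +64 (running 68)
Board after move:
 2  8 16 16
64  2  4 64
32  4  0 64
 4  0  0  0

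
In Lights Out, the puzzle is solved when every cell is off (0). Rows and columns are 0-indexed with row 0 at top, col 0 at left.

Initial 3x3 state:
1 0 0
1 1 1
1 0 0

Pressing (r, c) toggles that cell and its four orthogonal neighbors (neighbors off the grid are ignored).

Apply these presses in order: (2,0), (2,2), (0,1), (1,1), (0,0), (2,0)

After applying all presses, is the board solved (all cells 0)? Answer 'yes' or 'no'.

Answer: no

Derivation:
After press 1 at (2,0):
1 0 0
0 1 1
0 1 0

After press 2 at (2,2):
1 0 0
0 1 0
0 0 1

After press 3 at (0,1):
0 1 1
0 0 0
0 0 1

After press 4 at (1,1):
0 0 1
1 1 1
0 1 1

After press 5 at (0,0):
1 1 1
0 1 1
0 1 1

After press 6 at (2,0):
1 1 1
1 1 1
1 0 1

Lights still on: 8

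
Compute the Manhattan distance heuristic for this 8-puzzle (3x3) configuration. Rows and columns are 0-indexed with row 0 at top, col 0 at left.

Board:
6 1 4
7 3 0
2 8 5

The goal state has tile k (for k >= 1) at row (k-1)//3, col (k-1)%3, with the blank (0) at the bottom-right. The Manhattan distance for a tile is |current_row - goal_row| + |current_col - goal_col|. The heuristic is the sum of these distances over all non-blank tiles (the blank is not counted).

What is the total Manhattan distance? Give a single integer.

Tile 6: at (0,0), goal (1,2), distance |0-1|+|0-2| = 3
Tile 1: at (0,1), goal (0,0), distance |0-0|+|1-0| = 1
Tile 4: at (0,2), goal (1,0), distance |0-1|+|2-0| = 3
Tile 7: at (1,0), goal (2,0), distance |1-2|+|0-0| = 1
Tile 3: at (1,1), goal (0,2), distance |1-0|+|1-2| = 2
Tile 2: at (2,0), goal (0,1), distance |2-0|+|0-1| = 3
Tile 8: at (2,1), goal (2,1), distance |2-2|+|1-1| = 0
Tile 5: at (2,2), goal (1,1), distance |2-1|+|2-1| = 2
Sum: 3 + 1 + 3 + 1 + 2 + 3 + 0 + 2 = 15

Answer: 15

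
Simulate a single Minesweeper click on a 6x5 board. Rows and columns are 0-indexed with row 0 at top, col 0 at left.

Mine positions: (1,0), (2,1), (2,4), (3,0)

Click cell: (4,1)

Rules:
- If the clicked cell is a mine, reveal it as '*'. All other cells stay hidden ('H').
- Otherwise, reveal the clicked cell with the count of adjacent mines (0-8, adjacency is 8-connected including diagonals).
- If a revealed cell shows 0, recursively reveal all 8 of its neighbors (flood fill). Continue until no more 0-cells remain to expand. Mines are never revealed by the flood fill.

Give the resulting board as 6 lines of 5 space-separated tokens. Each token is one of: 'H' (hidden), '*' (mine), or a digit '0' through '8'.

H H H H H
H H H H H
H H H H H
H H H H H
H 1 H H H
H H H H H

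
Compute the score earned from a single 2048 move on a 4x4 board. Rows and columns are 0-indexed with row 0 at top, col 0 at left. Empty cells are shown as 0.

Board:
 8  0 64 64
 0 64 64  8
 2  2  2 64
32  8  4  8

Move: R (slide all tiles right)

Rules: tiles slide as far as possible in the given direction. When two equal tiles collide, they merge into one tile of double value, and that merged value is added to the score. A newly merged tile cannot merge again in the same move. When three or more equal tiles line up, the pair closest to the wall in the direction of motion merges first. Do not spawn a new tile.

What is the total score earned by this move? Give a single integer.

Slide right:
row 0: [8, 0, 64, 64] -> [0, 0, 8, 128]  score +128 (running 128)
row 1: [0, 64, 64, 8] -> [0, 0, 128, 8]  score +128 (running 256)
row 2: [2, 2, 2, 64] -> [0, 2, 4, 64]  score +4 (running 260)
row 3: [32, 8, 4, 8] -> [32, 8, 4, 8]  score +0 (running 260)
Board after move:
  0   0   8 128
  0   0 128   8
  0   2   4  64
 32   8   4   8

Answer: 260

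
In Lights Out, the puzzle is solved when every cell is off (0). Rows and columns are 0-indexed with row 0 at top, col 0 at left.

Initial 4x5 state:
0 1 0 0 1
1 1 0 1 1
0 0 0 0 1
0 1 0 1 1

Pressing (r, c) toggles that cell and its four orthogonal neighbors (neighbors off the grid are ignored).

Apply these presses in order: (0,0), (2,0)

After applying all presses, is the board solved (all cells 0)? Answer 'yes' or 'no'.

After press 1 at (0,0):
1 0 0 0 1
0 1 0 1 1
0 0 0 0 1
0 1 0 1 1

After press 2 at (2,0):
1 0 0 0 1
1 1 0 1 1
1 1 0 0 1
1 1 0 1 1

Lights still on: 13

Answer: no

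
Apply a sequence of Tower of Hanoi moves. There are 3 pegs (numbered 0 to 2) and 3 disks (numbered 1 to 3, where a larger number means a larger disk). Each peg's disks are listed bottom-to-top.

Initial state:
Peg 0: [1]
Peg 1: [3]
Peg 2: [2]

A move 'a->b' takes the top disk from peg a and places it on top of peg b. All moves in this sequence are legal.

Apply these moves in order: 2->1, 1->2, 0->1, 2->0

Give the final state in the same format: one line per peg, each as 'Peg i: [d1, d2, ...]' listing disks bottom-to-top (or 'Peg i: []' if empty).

After move 1 (2->1):
Peg 0: [1]
Peg 1: [3, 2]
Peg 2: []

After move 2 (1->2):
Peg 0: [1]
Peg 1: [3]
Peg 2: [2]

After move 3 (0->1):
Peg 0: []
Peg 1: [3, 1]
Peg 2: [2]

After move 4 (2->0):
Peg 0: [2]
Peg 1: [3, 1]
Peg 2: []

Answer: Peg 0: [2]
Peg 1: [3, 1]
Peg 2: []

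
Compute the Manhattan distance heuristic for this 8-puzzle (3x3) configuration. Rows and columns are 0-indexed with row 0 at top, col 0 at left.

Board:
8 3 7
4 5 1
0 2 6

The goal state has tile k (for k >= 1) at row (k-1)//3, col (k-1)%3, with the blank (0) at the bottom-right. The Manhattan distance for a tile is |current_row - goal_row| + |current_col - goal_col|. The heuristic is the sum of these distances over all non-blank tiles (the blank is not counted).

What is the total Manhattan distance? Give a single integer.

Tile 8: at (0,0), goal (2,1), distance |0-2|+|0-1| = 3
Tile 3: at (0,1), goal (0,2), distance |0-0|+|1-2| = 1
Tile 7: at (0,2), goal (2,0), distance |0-2|+|2-0| = 4
Tile 4: at (1,0), goal (1,0), distance |1-1|+|0-0| = 0
Tile 5: at (1,1), goal (1,1), distance |1-1|+|1-1| = 0
Tile 1: at (1,2), goal (0,0), distance |1-0|+|2-0| = 3
Tile 2: at (2,1), goal (0,1), distance |2-0|+|1-1| = 2
Tile 6: at (2,2), goal (1,2), distance |2-1|+|2-2| = 1
Sum: 3 + 1 + 4 + 0 + 0 + 3 + 2 + 1 = 14

Answer: 14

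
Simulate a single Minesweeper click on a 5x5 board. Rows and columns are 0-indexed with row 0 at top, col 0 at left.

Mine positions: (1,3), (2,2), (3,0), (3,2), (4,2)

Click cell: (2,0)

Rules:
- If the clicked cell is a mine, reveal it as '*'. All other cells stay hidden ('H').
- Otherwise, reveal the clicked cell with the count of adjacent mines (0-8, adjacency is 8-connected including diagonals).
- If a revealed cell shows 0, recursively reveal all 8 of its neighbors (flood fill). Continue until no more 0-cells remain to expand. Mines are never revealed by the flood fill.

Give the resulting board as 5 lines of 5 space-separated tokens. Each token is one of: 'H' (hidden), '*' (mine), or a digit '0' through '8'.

H H H H H
H H H H H
1 H H H H
H H H H H
H H H H H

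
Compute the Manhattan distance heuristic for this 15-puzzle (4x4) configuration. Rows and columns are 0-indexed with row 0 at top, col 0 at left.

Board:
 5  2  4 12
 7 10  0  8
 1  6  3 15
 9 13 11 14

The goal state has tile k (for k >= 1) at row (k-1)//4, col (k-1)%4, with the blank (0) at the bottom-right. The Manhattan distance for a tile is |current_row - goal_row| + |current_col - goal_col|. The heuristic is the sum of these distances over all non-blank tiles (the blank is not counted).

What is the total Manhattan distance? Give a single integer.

Answer: 19

Derivation:
Tile 5: (0,0)->(1,0) = 1
Tile 2: (0,1)->(0,1) = 0
Tile 4: (0,2)->(0,3) = 1
Tile 12: (0,3)->(2,3) = 2
Tile 7: (1,0)->(1,2) = 2
Tile 10: (1,1)->(2,1) = 1
Tile 8: (1,3)->(1,3) = 0
Tile 1: (2,0)->(0,0) = 2
Tile 6: (2,1)->(1,1) = 1
Tile 3: (2,2)->(0,2) = 2
Tile 15: (2,3)->(3,2) = 2
Tile 9: (3,0)->(2,0) = 1
Tile 13: (3,1)->(3,0) = 1
Tile 11: (3,2)->(2,2) = 1
Tile 14: (3,3)->(3,1) = 2
Sum: 1 + 0 + 1 + 2 + 2 + 1 + 0 + 2 + 1 + 2 + 2 + 1 + 1 + 1 + 2 = 19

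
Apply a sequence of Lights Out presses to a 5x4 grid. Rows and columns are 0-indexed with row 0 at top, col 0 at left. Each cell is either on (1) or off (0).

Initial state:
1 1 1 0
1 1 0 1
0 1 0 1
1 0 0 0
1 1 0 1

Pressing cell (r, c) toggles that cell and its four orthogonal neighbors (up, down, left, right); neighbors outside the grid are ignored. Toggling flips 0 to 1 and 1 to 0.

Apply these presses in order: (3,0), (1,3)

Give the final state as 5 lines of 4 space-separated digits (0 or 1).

Answer: 1 1 1 1
1 1 1 0
1 1 0 0
0 1 0 0
0 1 0 1

Derivation:
After press 1 at (3,0):
1 1 1 0
1 1 0 1
1 1 0 1
0 1 0 0
0 1 0 1

After press 2 at (1,3):
1 1 1 1
1 1 1 0
1 1 0 0
0 1 0 0
0 1 0 1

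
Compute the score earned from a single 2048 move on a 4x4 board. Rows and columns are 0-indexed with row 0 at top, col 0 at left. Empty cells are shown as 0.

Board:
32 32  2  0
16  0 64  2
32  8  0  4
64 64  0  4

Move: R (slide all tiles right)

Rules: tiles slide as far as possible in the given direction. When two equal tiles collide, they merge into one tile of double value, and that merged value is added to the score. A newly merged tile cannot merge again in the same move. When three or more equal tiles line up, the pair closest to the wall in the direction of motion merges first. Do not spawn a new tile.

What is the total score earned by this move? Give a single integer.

Answer: 192

Derivation:
Slide right:
row 0: [32, 32, 2, 0] -> [0, 0, 64, 2]  score +64 (running 64)
row 1: [16, 0, 64, 2] -> [0, 16, 64, 2]  score +0 (running 64)
row 2: [32, 8, 0, 4] -> [0, 32, 8, 4]  score +0 (running 64)
row 3: [64, 64, 0, 4] -> [0, 0, 128, 4]  score +128 (running 192)
Board after move:
  0   0  64   2
  0  16  64   2
  0  32   8   4
  0   0 128   4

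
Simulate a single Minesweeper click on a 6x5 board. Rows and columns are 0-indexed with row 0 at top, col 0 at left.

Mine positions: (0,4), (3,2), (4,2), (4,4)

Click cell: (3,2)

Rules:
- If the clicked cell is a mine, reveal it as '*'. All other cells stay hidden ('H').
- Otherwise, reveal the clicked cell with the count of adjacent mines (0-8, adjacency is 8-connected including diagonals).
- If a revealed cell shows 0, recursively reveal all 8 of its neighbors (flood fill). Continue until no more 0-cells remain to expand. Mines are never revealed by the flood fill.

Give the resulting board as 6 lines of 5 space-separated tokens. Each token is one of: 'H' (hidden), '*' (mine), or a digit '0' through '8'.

H H H H H
H H H H H
H H H H H
H H * H H
H H H H H
H H H H H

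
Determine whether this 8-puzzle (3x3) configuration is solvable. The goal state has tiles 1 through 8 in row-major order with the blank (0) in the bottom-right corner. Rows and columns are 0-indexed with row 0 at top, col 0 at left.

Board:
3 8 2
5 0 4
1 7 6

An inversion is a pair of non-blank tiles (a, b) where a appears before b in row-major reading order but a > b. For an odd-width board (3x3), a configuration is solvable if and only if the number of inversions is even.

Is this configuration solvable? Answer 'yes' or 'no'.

Answer: no

Derivation:
Inversions (pairs i<j in row-major order where tile[i] > tile[j] > 0): 13
13 is odd, so the puzzle is not solvable.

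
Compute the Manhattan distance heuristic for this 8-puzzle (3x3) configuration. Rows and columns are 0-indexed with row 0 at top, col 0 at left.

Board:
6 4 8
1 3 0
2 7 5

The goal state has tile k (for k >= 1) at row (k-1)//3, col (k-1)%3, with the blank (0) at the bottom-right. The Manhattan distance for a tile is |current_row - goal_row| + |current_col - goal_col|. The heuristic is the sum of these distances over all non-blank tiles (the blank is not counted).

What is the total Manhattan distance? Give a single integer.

Tile 6: at (0,0), goal (1,2), distance |0-1|+|0-2| = 3
Tile 4: at (0,1), goal (1,0), distance |0-1|+|1-0| = 2
Tile 8: at (0,2), goal (2,1), distance |0-2|+|2-1| = 3
Tile 1: at (1,0), goal (0,0), distance |1-0|+|0-0| = 1
Tile 3: at (1,1), goal (0,2), distance |1-0|+|1-2| = 2
Tile 2: at (2,0), goal (0,1), distance |2-0|+|0-1| = 3
Tile 7: at (2,1), goal (2,0), distance |2-2|+|1-0| = 1
Tile 5: at (2,2), goal (1,1), distance |2-1|+|2-1| = 2
Sum: 3 + 2 + 3 + 1 + 2 + 3 + 1 + 2 = 17

Answer: 17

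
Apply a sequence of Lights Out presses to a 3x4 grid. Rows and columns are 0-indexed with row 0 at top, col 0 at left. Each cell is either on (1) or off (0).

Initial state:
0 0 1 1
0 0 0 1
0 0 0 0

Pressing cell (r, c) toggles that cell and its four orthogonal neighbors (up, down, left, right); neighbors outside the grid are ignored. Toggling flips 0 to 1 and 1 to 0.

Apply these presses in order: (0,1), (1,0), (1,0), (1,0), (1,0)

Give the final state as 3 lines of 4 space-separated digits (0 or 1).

Answer: 1 1 0 1
0 1 0 1
0 0 0 0

Derivation:
After press 1 at (0,1):
1 1 0 1
0 1 0 1
0 0 0 0

After press 2 at (1,0):
0 1 0 1
1 0 0 1
1 0 0 0

After press 3 at (1,0):
1 1 0 1
0 1 0 1
0 0 0 0

After press 4 at (1,0):
0 1 0 1
1 0 0 1
1 0 0 0

After press 5 at (1,0):
1 1 0 1
0 1 0 1
0 0 0 0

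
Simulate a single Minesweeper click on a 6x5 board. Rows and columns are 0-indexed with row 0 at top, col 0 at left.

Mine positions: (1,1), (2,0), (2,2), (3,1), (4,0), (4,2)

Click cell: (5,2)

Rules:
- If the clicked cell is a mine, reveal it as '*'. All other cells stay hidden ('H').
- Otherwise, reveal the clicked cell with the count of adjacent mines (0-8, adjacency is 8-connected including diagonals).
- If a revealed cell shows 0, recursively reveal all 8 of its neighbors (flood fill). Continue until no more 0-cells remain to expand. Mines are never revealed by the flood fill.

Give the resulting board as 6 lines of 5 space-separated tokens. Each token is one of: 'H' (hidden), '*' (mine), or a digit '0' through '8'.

H H H H H
H H H H H
H H H H H
H H H H H
H H H H H
H H 1 H H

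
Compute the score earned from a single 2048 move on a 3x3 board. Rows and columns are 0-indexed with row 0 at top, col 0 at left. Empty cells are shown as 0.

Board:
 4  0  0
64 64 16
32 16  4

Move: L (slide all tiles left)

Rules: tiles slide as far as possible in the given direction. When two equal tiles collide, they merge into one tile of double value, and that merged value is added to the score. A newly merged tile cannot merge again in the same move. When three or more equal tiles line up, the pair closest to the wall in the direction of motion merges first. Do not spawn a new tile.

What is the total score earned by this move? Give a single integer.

Slide left:
row 0: [4, 0, 0] -> [4, 0, 0]  score +0 (running 0)
row 1: [64, 64, 16] -> [128, 16, 0]  score +128 (running 128)
row 2: [32, 16, 4] -> [32, 16, 4]  score +0 (running 128)
Board after move:
  4   0   0
128  16   0
 32  16   4

Answer: 128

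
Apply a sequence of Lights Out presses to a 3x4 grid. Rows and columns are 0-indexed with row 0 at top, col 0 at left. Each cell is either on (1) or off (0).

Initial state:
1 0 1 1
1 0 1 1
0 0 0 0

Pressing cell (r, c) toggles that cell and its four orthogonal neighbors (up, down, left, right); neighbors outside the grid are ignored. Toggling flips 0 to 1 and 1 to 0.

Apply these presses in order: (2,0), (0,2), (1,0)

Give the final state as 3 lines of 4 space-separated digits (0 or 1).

After press 1 at (2,0):
1 0 1 1
0 0 1 1
1 1 0 0

After press 2 at (0,2):
1 1 0 0
0 0 0 1
1 1 0 0

After press 3 at (1,0):
0 1 0 0
1 1 0 1
0 1 0 0

Answer: 0 1 0 0
1 1 0 1
0 1 0 0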